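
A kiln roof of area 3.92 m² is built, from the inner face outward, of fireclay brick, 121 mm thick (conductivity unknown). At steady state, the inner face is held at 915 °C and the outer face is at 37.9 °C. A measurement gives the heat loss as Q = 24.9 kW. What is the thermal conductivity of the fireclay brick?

ΣR = ΔT/Q = |915 − 37.9|/24900 = 0.03522 K/W
L/(kA) = 0.03522 ⇒ k = 0.121/(0.03522·3.92) = 0.876 W/m·K

k = 0.876 W/m·K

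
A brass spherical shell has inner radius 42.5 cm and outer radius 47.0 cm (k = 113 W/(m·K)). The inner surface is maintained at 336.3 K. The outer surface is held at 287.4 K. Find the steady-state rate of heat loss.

Q = 4πk·ΔT/(1/r₁ − 1/r₂) = 4π × 113 × 48.9 / (1/0.425 − 1/0.470) = 3.08×10^5 W

Q = 3.08×10^5 W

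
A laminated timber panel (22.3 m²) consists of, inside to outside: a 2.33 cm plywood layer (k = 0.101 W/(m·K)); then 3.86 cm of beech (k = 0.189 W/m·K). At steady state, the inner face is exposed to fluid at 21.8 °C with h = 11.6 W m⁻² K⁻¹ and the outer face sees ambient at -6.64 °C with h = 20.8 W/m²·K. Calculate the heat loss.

Resistance network (inner→outer):
  R_conv,in = 1/(hA) = 1/(11.6·22.3) = 0.003866 K/W
  R_plywood = L/(kA) = 0.0233/(0.101·22.3) = 0.01034 K/W
  R_beech = L/(kA) = 0.0386/(0.189·22.3) = 0.009158 K/W
  R_conv,out = 1/(hA) = 1/(20.8·22.3) = 0.002156 K/W
ΣR = 0.003866 + 0.01034 + 0.009158 + 0.002156 = 0.02552 K/W
Q = ΔT/ΣR = (21.8 °C − -6.64 °C)/0.02552 = 1110 W

Q = 1110 W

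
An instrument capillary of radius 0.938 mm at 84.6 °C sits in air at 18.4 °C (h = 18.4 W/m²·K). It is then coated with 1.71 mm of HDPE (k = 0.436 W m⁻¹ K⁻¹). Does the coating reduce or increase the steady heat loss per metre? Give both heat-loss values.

Critical radius for a cylinder: r_cr = k/h = 0.0237 m = 2.37 cm.
Outer radius after coating: r₂ = 9.38×10^-4 + 0.00171 = 0.002648 m.
Since r₁ < r_cr and r₂ ≤ r_cr, the coating moves toward the maximum at r_cr — heat loss rises.
Bare: R = 1/(2πr₁h) = 9.221 m·K/W; Q = 66.2/9.221 = 7.18 W/m.
Coated: R = R_cond + R_conv = 3.645 m·K/W; Q = 66.2/3.645 = 18.2 W/m.

increases: 7.18 → 18.2 W/m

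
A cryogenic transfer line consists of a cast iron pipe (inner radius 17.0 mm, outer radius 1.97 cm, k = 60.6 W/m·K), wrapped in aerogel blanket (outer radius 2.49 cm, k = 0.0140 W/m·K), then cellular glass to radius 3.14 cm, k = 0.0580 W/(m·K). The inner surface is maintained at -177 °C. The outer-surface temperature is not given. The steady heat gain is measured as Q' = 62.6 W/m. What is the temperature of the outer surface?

T_out = 29.6 °C

Sum the resistances:
  R'_cast iron = ln(0.0197/0.0170)/(2πk) = 0.1474/(2π·60.6) = 3.871×10^-4 m·K/W
  R'_aerogel blanket = ln(0.0249/0.0197)/(2πk) = 0.2342/(2π·0.0140) = 2.663 m·K/W
  R'_cellular glass = ln(0.0314/0.0249)/(2πk) = 0.2319/(2π·0.0580) = 0.6365 m·K/W
ΣR = 3.300 m·K/W
ΔT = Q'·ΣR = 62.6 × 3.300 = 206.6 K
Heat flows inward, so T_out = T_in + ΔT = -177 + 206.6 = 29.6 °C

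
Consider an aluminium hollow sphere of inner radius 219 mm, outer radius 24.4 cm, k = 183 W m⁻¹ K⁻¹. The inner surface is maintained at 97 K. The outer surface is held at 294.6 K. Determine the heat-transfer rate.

Q = 971 kW

Q = 4πk·ΔT/(1/r₁ − 1/r₂) = 4π × 183 × 197.6 / (1/0.219 − 1/0.244) = 9.71×10^5 W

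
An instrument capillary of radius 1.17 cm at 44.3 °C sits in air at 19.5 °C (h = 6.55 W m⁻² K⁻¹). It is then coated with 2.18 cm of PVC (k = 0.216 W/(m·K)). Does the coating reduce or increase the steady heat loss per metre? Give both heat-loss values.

increases: 11.9 → 16.5 W/m

Critical radius for a cylinder: r_cr = k/h = 0.0330 m = 3.30 cm.
Outer radius after coating: r₂ = 0.0117 + 0.0218 = 0.0335 m.
r₁ < r_cr < r₂: heat loss rises to a maximum at r_cr then falls. Whether the coating helps depends on whether Q(r₂) has dropped back below Q(r₁).
Bare: R = 1/(2πr₁h) = 2.077 m·K/W; Q = 24.8/2.077 = 11.9 W/m.
Coated: R = R_cond + R_conv = 1.500 m·K/W; Q = 24.8/1.500 = 16.5 W/m.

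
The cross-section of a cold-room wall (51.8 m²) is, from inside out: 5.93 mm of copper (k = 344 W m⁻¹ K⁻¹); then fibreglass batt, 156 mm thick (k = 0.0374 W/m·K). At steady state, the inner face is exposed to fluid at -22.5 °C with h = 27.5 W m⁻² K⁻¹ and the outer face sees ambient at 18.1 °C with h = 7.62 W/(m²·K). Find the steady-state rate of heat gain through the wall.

Q = 485 W

Resistance network (inner→outer):
  R_conv,in = 1/(hA) = 1/(27.5·51.8) = 7.020×10^-4 K/W
  R_copper = L/(kA) = 0.00593/(344·51.8) = 3.328×10^-7 K/W
  R_fibreglass batt = L/(kA) = 0.156/(0.0374·51.8) = 0.08052 K/W
  R_conv,out = 1/(hA) = 1/(7.62·51.8) = 0.002533 K/W
ΣR = 7.020×10^-4 + 3.328×10^-7 + 0.08052 + 0.002533 = 0.08376 K/W
Q = ΔT/ΣR = (-22.5 °C − 18.1 °C)/0.08376 = -485 W
(Negative Q ⇒ heat flows inward; heat gain = 485 W.)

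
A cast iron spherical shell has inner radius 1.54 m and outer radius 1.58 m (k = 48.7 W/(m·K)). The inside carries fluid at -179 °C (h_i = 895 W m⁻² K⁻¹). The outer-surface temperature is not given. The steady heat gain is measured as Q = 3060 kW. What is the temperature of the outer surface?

T_out = 17.9 °C

Series resistances:
  R_conv,in = 1/(4πr²h) = 1/(4π·1.54²·895) = 3.749×10^-5 K/W
  R_cast iron = (1/1.54 − 1/1.58)/(4πk) = 0.01644/(4π·48.7) = 2.686×10^-5 K/W
ΣR = 6.435×10^-5 K/W
ΔT = Q·ΣR = 3.06×10^6 × 6.435×10^-5 = 196.9 K
Heat flows inward, so T_out = T_in + ΔT = -179 + 196.9 = 17.9 °C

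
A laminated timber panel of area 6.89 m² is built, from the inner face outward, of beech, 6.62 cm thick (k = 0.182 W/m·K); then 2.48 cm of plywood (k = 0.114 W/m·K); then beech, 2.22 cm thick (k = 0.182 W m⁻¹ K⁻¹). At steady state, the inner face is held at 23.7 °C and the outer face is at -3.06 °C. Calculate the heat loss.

Series thermal resistances, inner to outer:
  R_beech = L/(kA) = 0.0662/(0.182·6.89) = 0.05279 K/W
  R_plywood = L/(kA) = 0.0248/(0.114·6.89) = 0.03157 K/W
  R_beech = L/(kA) = 0.0222/(0.182·6.89) = 0.01770 K/W
ΣR = 0.05279 + 0.03157 + 0.01770 = 0.1021 K/W
Q = ΔT/ΣR = (23.7 °C − -3.06 °C)/0.1021 = 262 W

Q = 262 W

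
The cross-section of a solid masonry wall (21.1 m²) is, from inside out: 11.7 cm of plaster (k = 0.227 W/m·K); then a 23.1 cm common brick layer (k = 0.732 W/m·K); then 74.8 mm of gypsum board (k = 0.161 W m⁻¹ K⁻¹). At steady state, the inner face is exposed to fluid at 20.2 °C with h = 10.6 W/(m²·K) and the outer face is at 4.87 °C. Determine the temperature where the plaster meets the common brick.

T = 13.5 °C

Resistance network (inner→outer):
  R_conv,in = 1/(hA) = 1/(10.6·21.1) = 0.004471 K/W
  R_plaster = L/(kA) = 0.117/(0.227·21.1) = 0.02443 K/W
  R_common brick = L/(kA) = 0.231/(0.732·21.1) = 0.01496 K/W
  R_gypsum board = L/(kA) = 0.0748/(0.161·21.1) = 0.02202 K/W
ΣR = 0.004471 + 0.02443 + 0.01496 + 0.02202 = 0.06588 K/W
Q = ΔT/ΣR = (20.2 °C − 4.87 °C)/0.06588 = 232.7 W
From the inner boundary to the plaster/common brick interface, ΣR_partial = 0.02890 K/W.
T_interface = T_in − Q·ΣR_partial = 20.2 °C − (232.7)(0.02890) = 13.5 °C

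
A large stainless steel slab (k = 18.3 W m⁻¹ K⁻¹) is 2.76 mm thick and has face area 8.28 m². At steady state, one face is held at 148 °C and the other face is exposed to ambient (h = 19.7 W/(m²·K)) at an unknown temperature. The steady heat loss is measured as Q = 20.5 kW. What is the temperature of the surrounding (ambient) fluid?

Sum the resistances:
  R_stainless steel = L/(kA) = 0.00276/(18.3·8.28) = 1.821×10^-5 K/W
  R_conv,out = 1/(hA) = 1/(19.7·8.28) = 0.006131 K/W
ΣR = 0.006149 K/W
ΔT = Q·ΣR = 20500 × 0.006149 = 126.1 K
Heat flows outward, so T_out = T_in − ΔT = 148 − 126.1 = 21.9 °C

T_out = 21.9 °C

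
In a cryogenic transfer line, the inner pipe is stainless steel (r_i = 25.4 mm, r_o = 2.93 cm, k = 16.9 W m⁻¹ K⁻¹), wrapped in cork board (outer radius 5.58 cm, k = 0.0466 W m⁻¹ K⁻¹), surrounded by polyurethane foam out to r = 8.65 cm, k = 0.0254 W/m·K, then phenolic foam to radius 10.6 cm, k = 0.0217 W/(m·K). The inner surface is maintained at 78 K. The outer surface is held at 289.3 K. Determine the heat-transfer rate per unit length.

Q' = 32.8 W/m

Resistance network (inner→outer):
  R'_stainless steel = ln(0.0293/0.0254)/(2πk) = 0.1428/(2π·16.9) = 0.001345 m·K/W
  R'_cork board = ln(0.0558/0.0293)/(2πk) = 0.6442/(2π·0.0466) = 2.200 m·K/W
  R'_polyurethane foam = ln(0.0865/0.0558)/(2πk) = 0.4384/(2π·0.0254) = 2.747 m·K/W
  R'_phenolic foam = ln(0.106/0.0865)/(2πk) = 0.2033/(2π·0.0217) = 1.491 m·K/W
ΣR = 0.001345 + 2.200 + 2.747 + 1.491 = 6.439 m·K/W
Q' = ΔT/ΣR = (78 K − 289.3 K)/6.439 = -32.8 W/m
(Negative Q' ⇒ heat flows inward; heat gain = 32.8 W/m.)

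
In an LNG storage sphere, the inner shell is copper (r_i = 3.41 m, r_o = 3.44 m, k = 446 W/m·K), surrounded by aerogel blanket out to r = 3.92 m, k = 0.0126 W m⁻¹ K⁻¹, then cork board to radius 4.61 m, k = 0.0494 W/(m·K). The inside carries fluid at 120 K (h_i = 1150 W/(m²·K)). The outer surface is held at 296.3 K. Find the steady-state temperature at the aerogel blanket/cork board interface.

Resistance network (inner→outer):
  R_conv,in = 1/(4πr²h) = 1/(4π·3.41²·1150) = 5.951×10^-6 K/W
  R_copper = (1/3.41 − 1/3.44)/(4πk) = 0.002557/(4π·446) = 4.563×10^-7 K/W
  R_aerogel blanket = (1/3.44 − 1/3.92)/(4πk) = 0.03560/(4π·0.0126) = 0.2248 K/W
  R_cork board = (1/3.92 − 1/4.61)/(4πk) = 0.03818/(4π·0.0494) = 0.06151 K/W
ΣR = 5.951×10^-6 + 4.563×10^-7 + 0.2248 + 0.06151 = 0.2863 K/W
Q = ΔT/ΣR = (120 K − 296.3 K)/0.2863 = -615.8 W
From the inner boundary to the aerogel blanket/cork board interface, ΣR_partial = 0.2248 K/W.
T_interface = T_in − Q·ΣR_partial = 120 K − (-615.8)(0.2248) = 258.4 K

T = 258.4 K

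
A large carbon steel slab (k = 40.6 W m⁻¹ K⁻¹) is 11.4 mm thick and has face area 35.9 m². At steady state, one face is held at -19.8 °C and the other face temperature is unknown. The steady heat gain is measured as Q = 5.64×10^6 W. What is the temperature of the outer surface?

Sum the resistances:
  R_carbon steel = L/(kA) = 0.0114/(40.6·35.9) = 7.821×10^-6 K/W
ΣR = 7.821×10^-6 K/W
ΔT = Q·ΣR = 5.64×10^6 × 7.821×10^-6 = 44.11 K
Heat flows inward, so T_out = T_in + ΔT = -19.8 + 44.11 = 24.3 °C

T_out = 24.3 °C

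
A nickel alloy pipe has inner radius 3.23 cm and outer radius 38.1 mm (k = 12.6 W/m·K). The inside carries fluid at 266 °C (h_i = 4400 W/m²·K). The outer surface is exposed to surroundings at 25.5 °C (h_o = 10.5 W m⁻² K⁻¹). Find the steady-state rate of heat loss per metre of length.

Q' = 600 W/m

Series thermal resistances, inner to outer:
  R'_conv,in = 1/(2πr h) = 1/(2π·0.0323·4400) = 0.001120 m·K/W
  R'_nickel alloy = ln(0.0381/0.0323)/(2πk) = 0.1651/(2π·12.6) = 0.002086 m·K/W
  R'_conv,out = 1/(2πr h) = 1/(2π·0.0381·10.5) = 0.3978 m·K/W
ΣR = 0.001120 + 0.002086 + 0.3978 = 0.4010 m·K/W
Q' = ΔT/ΣR = (266 °C − 25.5 °C)/0.4010 = 600 W/m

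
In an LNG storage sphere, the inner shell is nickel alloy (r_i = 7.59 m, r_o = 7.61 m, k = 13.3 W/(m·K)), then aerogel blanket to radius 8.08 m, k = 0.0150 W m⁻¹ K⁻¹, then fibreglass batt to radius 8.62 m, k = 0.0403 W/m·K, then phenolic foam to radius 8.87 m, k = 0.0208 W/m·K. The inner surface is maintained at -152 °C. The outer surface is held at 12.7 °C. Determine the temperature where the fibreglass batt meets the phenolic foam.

T = -17.4 °C

Series thermal resistances, inner to outer:
  R_nickel alloy = (1/7.59 − 1/7.61)/(4πk) = 3.463×10^-4/(4π·13.3) = 2.072×10^-6 K/W
  R_aerogel blanket = (1/7.61 − 1/8.08)/(4πk) = 0.007644/(4π·0.0150) = 0.04055 K/W
  R_fibreglass batt = (1/8.08 − 1/8.62)/(4πk) = 0.007753/(4π·0.0403) = 0.01531 K/W
  R_phenolic foam = (1/8.62 − 1/8.87)/(4πk) = 0.003270/(4π·0.0208) = 0.01251 K/W
ΣR = 2.072×10^-6 + 0.04055 + 0.01531 + 0.01251 = 0.06837 K/W
Q = ΔT/ΣR = (-152 °C − 12.7 °C)/0.06837 = -2409 W
From the inner boundary to the fibreglass batt/phenolic foam interface, ΣR_partial = 0.05586 K/W.
T_interface = T_in − Q·ΣR_partial = -152 °C − (-2409)(0.05586) = -17.4 °C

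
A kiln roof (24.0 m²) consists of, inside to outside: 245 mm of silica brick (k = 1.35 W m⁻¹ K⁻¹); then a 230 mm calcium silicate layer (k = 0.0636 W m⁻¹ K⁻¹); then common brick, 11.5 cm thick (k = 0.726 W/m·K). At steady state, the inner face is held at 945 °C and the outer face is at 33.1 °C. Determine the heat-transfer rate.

Resistance network (inner→outer):
  R_silica brick = L/(kA) = 0.245/(1.35·24.0) = 0.007562 K/W
  R_calcium silicate = L/(kA) = 0.230/(0.0636·24.0) = 0.1507 K/W
  R_common brick = L/(kA) = 0.115/(0.726·24.0) = 0.006600 K/W
ΣR = 0.007562 + 0.1507 + 0.006600 = 0.1649 K/W
Q = ΔT/ΣR = (945 °C − 33.1 °C)/0.1649 = 5530 W

Q = 5.53 kW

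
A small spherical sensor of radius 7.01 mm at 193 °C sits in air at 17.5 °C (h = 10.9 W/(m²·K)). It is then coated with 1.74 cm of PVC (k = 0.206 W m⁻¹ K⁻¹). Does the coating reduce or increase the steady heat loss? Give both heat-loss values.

Critical radius for a sphere: r_cr = 2k/h = 0.0378 m = 3.78 cm.
Outer radius after coating: r₂ = 0.00701 + 0.0174 = 0.02441 m.
Since r₁ < r_cr and r₂ ≤ r_cr, the coating moves toward the maximum at r_cr — heat loss rises.
Bare: R = 1/(4πr₁²h) = 148.6 K/W; Q = 175.5/148.6 = 1.18 W.
Coated: R = R_cond + R_conv = 51.53 K/W; Q = 175.5/51.53 = 3.41 W.

increases: 1.18 → 3.41 W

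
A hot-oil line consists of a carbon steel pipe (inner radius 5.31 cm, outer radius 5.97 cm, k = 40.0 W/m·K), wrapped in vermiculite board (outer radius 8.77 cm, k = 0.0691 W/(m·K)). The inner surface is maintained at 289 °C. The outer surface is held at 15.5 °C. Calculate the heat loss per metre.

Q' = 309 W/m

Series thermal resistances, inner to outer:
  R'_carbon steel = ln(0.0597/0.0531)/(2πk) = 0.1172/(2π·40.0) = 4.661×10^-4 m·K/W
  R'_vermiculite board = ln(0.0877/0.0597)/(2πk) = 0.3846/(2π·0.0691) = 0.8858 m·K/W
ΣR = 4.661×10^-4 + 0.8858 = 0.8863 m·K/W
Q' = ΔT/ΣR = (289 °C − 15.5 °C)/0.8863 = 309 W/m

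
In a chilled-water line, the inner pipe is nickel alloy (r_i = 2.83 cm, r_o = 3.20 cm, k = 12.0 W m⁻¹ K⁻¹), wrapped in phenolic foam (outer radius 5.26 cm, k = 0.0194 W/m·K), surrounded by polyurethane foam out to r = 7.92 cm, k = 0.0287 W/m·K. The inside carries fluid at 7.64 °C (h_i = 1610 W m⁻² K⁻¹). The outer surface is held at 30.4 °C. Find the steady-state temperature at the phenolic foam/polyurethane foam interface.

T = 22.3 °C

Treat each layer as a resistance in series:
  R'_conv,in = 1/(2πr h) = 1/(2π·0.0283·1610) = 0.003493 m·K/W
  R'_nickel alloy = ln(0.0320/0.0283)/(2πk) = 0.1229/(2π·12.0) = 0.001630 m·K/W
  R'_phenolic foam = ln(0.0526/0.0320)/(2πk) = 0.4970/(2π·0.0194) = 4.077 m·K/W
  R'_polyurethane foam = ln(0.0792/0.0526)/(2πk) = 0.4093/(2π·0.0287) = 2.270 m·K/W
ΣR = 0.003493 + 0.001630 + 4.077 + 2.270 = 6.352 m·K/W
Q' = ΔT/ΣR = (7.64 °C − 30.4 °C)/6.352 = -3.583 W/m
From the inner boundary to the phenolic foam/polyurethane foam interface, ΣR_partial = 4.082 m·K/W.
T_interface = T_in − Q'·ΣR_partial = 7.64 °C − (-3.583)(4.082) = 22.3 °C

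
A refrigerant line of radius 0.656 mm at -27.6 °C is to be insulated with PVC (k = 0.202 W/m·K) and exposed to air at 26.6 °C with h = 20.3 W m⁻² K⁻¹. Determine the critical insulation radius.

For a cylinder, r_cr = k_ins/h = 0.202/20.3 = 0.00995 m = 0.995 cm

r_cr = 0.995 cm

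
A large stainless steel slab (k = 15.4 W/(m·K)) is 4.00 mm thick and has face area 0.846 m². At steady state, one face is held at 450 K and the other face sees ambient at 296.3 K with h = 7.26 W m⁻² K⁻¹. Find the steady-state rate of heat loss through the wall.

Q = 942 W

Series thermal resistances, inner to outer:
  R_stainless steel = L/(kA) = 0.00400/(15.4·0.846) = 3.070×10^-4 K/W
  R_conv,out = 1/(hA) = 1/(7.26·0.846) = 0.1628 K/W
ΣR = 3.070×10^-4 + 0.1628 = 0.1631 K/W
Q = ΔT/ΣR = (450 K − 296.3 K)/0.1631 = 942 W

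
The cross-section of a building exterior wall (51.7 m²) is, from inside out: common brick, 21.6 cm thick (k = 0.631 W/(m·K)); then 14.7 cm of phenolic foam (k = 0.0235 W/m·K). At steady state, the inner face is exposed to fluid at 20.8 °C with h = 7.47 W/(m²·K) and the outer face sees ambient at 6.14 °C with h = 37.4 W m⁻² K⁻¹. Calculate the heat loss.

Q = 112 W

Treat each layer as a resistance in series:
  R_conv,in = 1/(hA) = 1/(7.47·51.7) = 0.002589 K/W
  R_common brick = L/(kA) = 0.216/(0.631·51.7) = 0.006621 K/W
  R_phenolic foam = L/(kA) = 0.147/(0.0235·51.7) = 0.1210 K/W
  R_conv,out = 1/(hA) = 1/(37.4·51.7) = 5.172×10^-4 K/W
ΣR = 0.002589 + 0.006621 + 0.1210 + 5.172×10^-4 = 0.1307 K/W
Q = ΔT/ΣR = (20.8 °C − 6.14 °C)/0.1307 = 112 W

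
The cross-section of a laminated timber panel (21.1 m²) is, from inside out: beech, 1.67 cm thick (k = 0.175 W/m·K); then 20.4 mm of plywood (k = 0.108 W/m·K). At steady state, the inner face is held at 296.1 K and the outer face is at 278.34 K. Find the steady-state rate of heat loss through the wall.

Q = 1320 W

Series thermal resistances, inner to outer:
  R_beech = L/(kA) = 0.0167/(0.175·21.1) = 0.004523 K/W
  R_plywood = L/(kA) = 0.0204/(0.108·21.1) = 0.008952 K/W
ΣR = 0.004523 + 0.008952 = 0.01348 K/W
Q = ΔT/ΣR = (296.1 K − 278.34 K)/0.01348 = 1320 W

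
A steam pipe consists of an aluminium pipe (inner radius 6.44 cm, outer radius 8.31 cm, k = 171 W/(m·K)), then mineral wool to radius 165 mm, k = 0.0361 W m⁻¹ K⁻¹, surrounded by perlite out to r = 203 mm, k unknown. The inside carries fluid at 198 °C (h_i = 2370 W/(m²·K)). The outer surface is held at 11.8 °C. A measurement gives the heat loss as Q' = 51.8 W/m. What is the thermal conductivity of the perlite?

k = 0.0579 W/m·K

ΣR = ΔT/Q' = |198 − 11.8|/51.8 = 3.595 m·K/W
Known resistances:
  R'_conv,in = 1/(2πr h) = 1/(2π·0.0644·2370) = 0.001043 m·K/W
  R'_aluminium = ln(0.0831/0.0644)/(2πk) = 0.2549/(2π·171) = 2.373×10^-4 m·K/W
  R'_mineral wool = ln(0.165/0.0831)/(2πk) = 0.6859/(2π·0.0361) = 3.024 m·K/W
R_perlite = ΣR − ΣR_known = 3.595 − 3.025 = 0.5700 m·K/W
ln(r₂/r₁)/(2πk) = 0.5700 ⇒ k = 0.2073/(2π·0.5700) = 0.0579 W/m·K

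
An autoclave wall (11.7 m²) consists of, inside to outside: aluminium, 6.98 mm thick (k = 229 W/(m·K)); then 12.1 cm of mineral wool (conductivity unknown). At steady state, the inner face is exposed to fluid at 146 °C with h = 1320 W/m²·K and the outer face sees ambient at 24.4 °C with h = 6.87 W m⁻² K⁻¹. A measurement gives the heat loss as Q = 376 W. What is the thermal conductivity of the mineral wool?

ΣR = ΔT/Q = |146 − 24.4|/376 = 0.3234 K/W
Known resistances:
  R_conv,in = 1/(hA) = 1/(1320·11.7) = 6.475×10^-5 K/W
  R_aluminium = L/(kA) = 0.00698/(229·11.7) = 2.605×10^-6 K/W
  R_conv,out = 1/(hA) = 1/(6.87·11.7) = 0.01244 K/W
R_mineral wool = ΣR − ΣR_known = 0.3234 − 0.01251 = 0.3109 K/W
L/(kA) = 0.3109 ⇒ k = 0.121/(0.3109·11.7) = 0.0333 W/m·K

k = 0.0333 W/m·K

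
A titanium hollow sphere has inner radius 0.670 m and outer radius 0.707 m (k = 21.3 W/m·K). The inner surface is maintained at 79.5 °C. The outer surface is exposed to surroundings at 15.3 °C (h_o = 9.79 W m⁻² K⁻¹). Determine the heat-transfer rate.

Treat each layer as a resistance in series:
  R_titanium = (1/0.670 − 1/0.707)/(4πk) = 0.07811/(4π·21.3) = 2.918×10^-4 K/W
  R_conv,out = 1/(4πr²h) = 1/(4π·0.707²·9.79) = 0.01626 K/W
ΣR = 2.918×10^-4 + 0.01626 = 0.01655 K/W
Q = ΔT/ΣR = (79.5 °C − 15.3 °C)/0.01655 = 3880 W

Q = 3.88 kW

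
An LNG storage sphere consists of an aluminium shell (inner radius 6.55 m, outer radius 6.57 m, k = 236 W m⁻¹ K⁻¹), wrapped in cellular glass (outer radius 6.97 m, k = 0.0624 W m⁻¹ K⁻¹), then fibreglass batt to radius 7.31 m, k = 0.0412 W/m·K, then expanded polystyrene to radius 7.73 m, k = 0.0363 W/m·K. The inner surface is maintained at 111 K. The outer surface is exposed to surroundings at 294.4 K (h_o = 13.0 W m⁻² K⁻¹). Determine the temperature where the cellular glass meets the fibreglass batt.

T = 162 K

Treat each layer as a resistance in series:
  R_aluminium = (1/6.55 − 1/6.57)/(4πk) = 4.648×10^-4/(4π·236) = 1.567×10^-7 K/W
  R_cellular glass = (1/6.57 − 1/6.97)/(4πk) = 0.008735/(4π·0.0624) = 0.01114 K/W
  R_fibreglass batt = (1/6.97 − 1/7.31)/(4πk) = 0.006673/(4π·0.0412) = 0.01289 K/W
  R_expanded polystyrene = (1/7.31 − 1/7.73)/(4πk) = 0.007433/(4π·0.0363) = 0.01629 K/W
  R_conv,out = 1/(4πr²h) = 1/(4π·7.73²·13.0) = 1.024×10^-4 K/W
ΣR = 1.567×10^-7 + 0.01114 + 0.01289 + 0.01629 + 1.024×10^-4 = 0.04042 K/W
Q = ΔT/ΣR = (111 K − 294.4 K)/0.04042 = -4537 W
From the inner boundary to the cellular glass/fibreglass batt interface, ΣR_partial = 0.01114 K/W.
T_interface = T_in − Q·ΣR_partial = 111 K − (-4537)(0.01114) = 162 K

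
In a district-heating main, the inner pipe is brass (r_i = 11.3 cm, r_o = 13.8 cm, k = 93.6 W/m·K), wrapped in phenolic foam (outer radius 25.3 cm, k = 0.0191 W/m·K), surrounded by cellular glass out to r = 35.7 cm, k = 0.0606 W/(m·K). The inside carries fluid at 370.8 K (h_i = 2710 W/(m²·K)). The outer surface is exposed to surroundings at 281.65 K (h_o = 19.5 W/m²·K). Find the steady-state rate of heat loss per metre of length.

Q' = 14.9 W/m

Treat each layer as a resistance in series:
  R'_conv,in = 1/(2πr h) = 1/(2π·0.113·2710) = 5.197×10^-4 m·K/W
  R'_brass = ln(0.138/0.113)/(2πk) = 0.1999/(2π·93.6) = 3.398×10^-4 m·K/W
  R'_phenolic foam = ln(0.253/0.138)/(2πk) = 0.6061/(2π·0.0191) = 5.051 m·K/W
  R'_cellular glass = ln(0.357/0.253)/(2πk) = 0.3443/(2π·0.0606) = 0.9044 m·K/W
  R'_conv,out = 1/(2πr h) = 1/(2π·0.357·19.5) = 0.02286 m·K/W
ΣR = 5.197×10^-4 + 3.398×10^-4 + 5.051 + 0.9044 + 0.02286 = 5.979 m·K/W
Q' = ΔT/ΣR = (370.8 K − 281.65 K)/5.979 = 14.9 W/m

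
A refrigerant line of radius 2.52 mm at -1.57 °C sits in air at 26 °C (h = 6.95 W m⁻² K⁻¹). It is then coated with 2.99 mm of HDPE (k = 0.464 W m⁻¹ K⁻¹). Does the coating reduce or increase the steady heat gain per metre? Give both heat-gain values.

Critical radius for a cylinder: r_cr = k/h = 0.0668 m = 6.68 cm.
Outer radius after coating: r₂ = 0.00252 + 0.00299 = 0.00551 m.
Since r₁ < r_cr and r₂ ≤ r_cr, the coating moves toward the maximum at r_cr — heat gain rises.
Bare: R = 1/(2πr₁h) = 9.087 m·K/W; Q = 27.57/9.087 = 3.03 W/m.
Coated: R = R_cond + R_conv = 4.424 m·K/W; Q = 27.57/4.424 = 6.23 W/m.

increases: 3.03 → 6.23 W/m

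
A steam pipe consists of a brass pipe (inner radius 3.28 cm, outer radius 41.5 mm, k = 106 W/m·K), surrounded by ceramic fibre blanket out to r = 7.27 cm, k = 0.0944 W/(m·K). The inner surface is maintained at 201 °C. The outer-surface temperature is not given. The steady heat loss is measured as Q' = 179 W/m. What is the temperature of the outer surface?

T_out = 31.7 °C

Sum the resistances:
  R'_brass = ln(0.0415/0.0328)/(2πk) = 0.2353/(2π·106) = 3.532×10^-4 m·K/W
  R'_ceramic fibre blanket = ln(0.0727/0.0415)/(2πk) = 0.5606/(2π·0.0944) = 0.9452 m·K/W
ΣR = 0.9456 m·K/W
ΔT = Q'·ΣR = 179 × 0.9456 = 169.3 K
Heat flows outward, so T_out = T_in − ΔT = 201 − 169.3 = 31.7 °C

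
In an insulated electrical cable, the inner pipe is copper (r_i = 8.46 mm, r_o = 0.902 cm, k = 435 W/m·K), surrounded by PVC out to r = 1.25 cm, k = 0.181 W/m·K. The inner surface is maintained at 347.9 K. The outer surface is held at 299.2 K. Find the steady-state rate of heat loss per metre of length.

Q' = 170 W/m

Resistance network (inner→outer):
  R'_copper = ln(0.00902/0.00846)/(2πk) = 0.06410/(2π·435) = 2.345×10^-5 m·K/W
  R'_PVC = ln(0.0125/0.00902)/(2πk) = 0.3263/(2π·0.181) = 0.2869 m·K/W
ΣR = 2.345×10^-5 + 0.2869 = 0.2869 m·K/W
Q' = ΔT/ΣR = (347.9 K − 299.2 K)/0.2869 = 170 W/m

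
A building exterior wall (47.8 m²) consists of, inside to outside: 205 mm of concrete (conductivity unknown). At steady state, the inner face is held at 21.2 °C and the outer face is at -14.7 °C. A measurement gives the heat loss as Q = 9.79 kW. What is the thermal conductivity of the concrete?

ΣR = ΔT/Q = |21.2 − -14.7|/9790 = 0.003667 K/W
L/(kA) = 0.003667 ⇒ k = 0.205/(0.003667·47.8) = 1.17 W/m·K

k = 1.17 W/m·K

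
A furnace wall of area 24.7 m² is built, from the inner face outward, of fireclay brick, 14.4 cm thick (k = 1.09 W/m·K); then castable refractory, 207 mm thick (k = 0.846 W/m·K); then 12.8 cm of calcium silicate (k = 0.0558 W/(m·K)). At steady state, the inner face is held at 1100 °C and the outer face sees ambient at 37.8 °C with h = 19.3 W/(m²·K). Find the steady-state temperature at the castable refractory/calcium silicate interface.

T = 953 °C

Treat each layer as a resistance in series:
  R_fireclay brick = L/(kA) = 0.144/(1.09·24.7) = 0.005349 K/W
  R_castable refractory = L/(kA) = 0.207/(0.846·24.7) = 0.009906 K/W
  R_calcium silicate = L/(kA) = 0.128/(0.0558·24.7) = 0.09287 K/W
  R_conv,out = 1/(hA) = 1/(19.3·24.7) = 0.002098 K/W
ΣR = 0.005349 + 0.009906 + 0.09287 + 0.002098 = 0.1102 K/W
Q = ΔT/ΣR = (1100 °C − 37.8 °C)/0.1102 = 9639 W
From the inner boundary to the castable refractory/calcium silicate interface, ΣR_partial = 0.01525 K/W.
T_interface = T_in − Q·ΣR_partial = 1100 °C − (9639)(0.01525) = 953 °C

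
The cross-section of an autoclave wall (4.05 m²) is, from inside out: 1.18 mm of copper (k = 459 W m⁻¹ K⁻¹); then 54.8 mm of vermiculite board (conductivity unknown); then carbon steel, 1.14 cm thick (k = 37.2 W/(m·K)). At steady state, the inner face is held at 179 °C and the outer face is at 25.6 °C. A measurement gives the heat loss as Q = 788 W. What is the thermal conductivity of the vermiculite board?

ΣR = ΔT/Q = |179 − 25.6|/788 = 0.1947 K/W
Known resistances:
  R_copper = L/(kA) = 0.00118/(459·4.05) = 6.348×10^-7 K/W
  R_carbon steel = L/(kA) = 0.0114/(37.2·4.05) = 7.567×10^-5 K/W
R_vermiculite board = ΣR − ΣR_known = 0.1947 − 7.630×10^-5 = 0.1946 K/W
L/(kA) = 0.1946 ⇒ k = 0.0548/(0.1946·4.05) = 0.0695 W/m·K

k = 0.0695 W/m·K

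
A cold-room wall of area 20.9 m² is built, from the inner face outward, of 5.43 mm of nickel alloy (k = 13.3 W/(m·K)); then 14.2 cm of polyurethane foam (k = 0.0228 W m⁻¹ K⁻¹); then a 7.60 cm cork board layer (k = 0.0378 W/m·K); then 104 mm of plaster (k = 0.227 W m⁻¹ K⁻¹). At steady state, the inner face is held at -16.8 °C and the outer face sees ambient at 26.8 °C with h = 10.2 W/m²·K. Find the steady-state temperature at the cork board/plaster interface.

Resistance network (inner→outer):
  R_nickel alloy = L/(kA) = 0.00543/(13.3·20.9) = 1.953×10^-5 K/W
  R_polyurethane foam = L/(kA) = 0.142/(0.0228·20.9) = 0.2980 K/W
  R_cork board = L/(kA) = 0.0760/(0.0378·20.9) = 0.09620 K/W
  R_plaster = L/(kA) = 0.104/(0.227·20.9) = 0.02192 K/W
  R_conv,out = 1/(hA) = 1/(10.2·20.9) = 0.004691 K/W
ΣR = 1.953×10^-5 + 0.2980 + 0.09620 + 0.02192 + 0.004691 = 0.4208 K/W
Q = ΔT/ΣR = (-16.8 °C − 26.8 °C)/0.4208 = -103.6 W
From the inner boundary to the cork board/plaster interface, ΣR_partial = 0.3942 K/W.
T_interface = T_in − Q·ΣR_partial = -16.8 °C − (-103.6)(0.3942) = 24.0 °C

T = 24.0 °C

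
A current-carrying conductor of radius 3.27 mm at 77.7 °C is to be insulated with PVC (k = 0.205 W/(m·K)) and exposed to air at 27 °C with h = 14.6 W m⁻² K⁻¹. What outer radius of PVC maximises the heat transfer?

For a cylinder, r_cr = k_ins/h = 0.205/14.6 = 0.0140 m = 1.40 cm

r_cr = 1.40 cm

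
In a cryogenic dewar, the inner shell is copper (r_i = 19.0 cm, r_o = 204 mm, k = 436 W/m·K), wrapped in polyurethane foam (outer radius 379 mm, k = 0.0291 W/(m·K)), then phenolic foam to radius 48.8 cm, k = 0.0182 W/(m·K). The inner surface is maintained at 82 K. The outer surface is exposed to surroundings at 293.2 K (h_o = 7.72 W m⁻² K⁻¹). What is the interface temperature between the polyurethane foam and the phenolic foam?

Series thermal resistances, inner to outer:
  R_copper = (1/0.190 − 1/0.204)/(4πk) = 0.3612/(4π·436) = 6.592×10^-5 K/W
  R_polyurethane foam = (1/0.204 − 1/0.379)/(4πk) = 2.263/(4π·0.0291) = 6.190 K/W
  R_phenolic foam = (1/0.379 − 1/0.488)/(4πk) = 0.5893/(4π·0.0182) = 2.577 K/W
  R_conv,out = 1/(4πr²h) = 1/(4π·0.488²·7.72) = 0.04328 K/W
ΣR = 6.592×10^-5 + 6.190 + 2.577 + 0.04328 = 8.810 K/W
Q = ΔT/ΣR = (82 K − 293.2 K)/8.810 = -23.97 W
From the inner boundary to the polyurethane foam/phenolic foam interface, ΣR_partial = 6.190 K/W.
T_interface = T_in − Q·ΣR_partial = 82 K − (-23.97)(6.190) = 230.4 K

T = 230.4 K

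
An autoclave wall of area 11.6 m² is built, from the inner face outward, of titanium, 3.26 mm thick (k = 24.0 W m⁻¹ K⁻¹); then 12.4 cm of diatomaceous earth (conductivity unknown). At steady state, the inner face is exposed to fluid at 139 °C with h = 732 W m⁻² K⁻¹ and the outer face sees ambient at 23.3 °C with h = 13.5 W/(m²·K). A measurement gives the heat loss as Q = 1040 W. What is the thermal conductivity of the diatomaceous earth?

k = 0.102 W/m·K

ΣR = ΔT/Q = |139 − 23.3|/1040 = 0.1113 K/W
Known resistances:
  R_conv,in = 1/(hA) = 1/(732·11.6) = 1.178×10^-4 K/W
  R_titanium = L/(kA) = 0.00326/(24.0·11.6) = 1.171×10^-5 K/W
  R_conv,out = 1/(hA) = 1/(13.5·11.6) = 0.006386 K/W
R_diatomaceous earth = ΣR − ΣR_known = 0.1113 − 0.006516 = 0.1048 K/W
L/(kA) = 0.1048 ⇒ k = 0.124/(0.1048·11.6) = 0.102 W/m·K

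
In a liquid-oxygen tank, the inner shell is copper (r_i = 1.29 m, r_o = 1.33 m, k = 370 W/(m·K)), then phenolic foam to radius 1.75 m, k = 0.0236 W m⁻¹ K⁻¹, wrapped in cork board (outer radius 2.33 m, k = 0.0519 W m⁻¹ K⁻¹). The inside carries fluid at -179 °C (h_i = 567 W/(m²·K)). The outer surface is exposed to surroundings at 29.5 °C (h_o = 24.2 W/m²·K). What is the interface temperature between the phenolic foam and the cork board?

T = -25.6 °C

Resistance network (inner→outer):
  R_conv,in = 1/(4πr²h) = 1/(4π·1.29²·567) = 8.434×10^-5 K/W
  R_copper = (1/1.29 − 1/1.33)/(4πk) = 0.02331/(4π·370) = 5.014×10^-6 K/W
  R_phenolic foam = (1/1.33 − 1/1.75)/(4πk) = 0.1805/(4π·0.0236) = 0.6085 K/W
  R_cork board = (1/1.75 − 1/2.33)/(4πk) = 0.1422/(4π·0.0519) = 0.2181 K/W
  R_conv,out = 1/(4πr²h) = 1/(4π·2.33²·24.2) = 6.057×10^-4 K/W
ΣR = 8.434×10^-5 + 5.014×10^-6 + 0.6085 + 0.2181 + 6.057×10^-4 = 0.8273 K/W
Q = ΔT/ΣR = (-179 °C − 29.5 °C)/0.8273 = -252.0 W
From the inner boundary to the phenolic foam/cork board interface, ΣR_partial = 0.6086 K/W.
T_interface = T_in − Q·ΣR_partial = -179 °C − (-252.0)(0.6086) = -25.6 °C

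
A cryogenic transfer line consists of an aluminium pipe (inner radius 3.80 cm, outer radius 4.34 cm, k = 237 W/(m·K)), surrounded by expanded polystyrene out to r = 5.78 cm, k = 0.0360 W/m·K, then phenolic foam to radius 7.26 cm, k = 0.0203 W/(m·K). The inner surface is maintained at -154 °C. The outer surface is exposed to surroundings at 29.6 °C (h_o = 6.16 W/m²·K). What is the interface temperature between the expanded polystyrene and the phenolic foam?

Treat each layer as a resistance in series:
  R'_aluminium = ln(0.0434/0.0380)/(2πk) = 0.1329/(2π·237) = 8.923×10^-5 m·K/W
  R'_expanded polystyrene = ln(0.0578/0.0434)/(2πk) = 0.2865/(2π·0.0360) = 1.267 m·K/W
  R'_phenolic foam = ln(0.0726/0.0578)/(2πk) = 0.2280/(2π·0.0203) = 1.787 m·K/W
  R'_conv,out = 1/(2πr h) = 1/(2π·0.0726·6.16) = 0.3559 m·K/W
ΣR = 8.923×10^-5 + 1.267 + 1.787 + 0.3559 = 3.410 m·K/W
Q' = ΔT/ΣR = (-154 °C − 29.6 °C)/3.410 = -53.84 W/m
From the inner boundary to the expanded polystyrene/phenolic foam interface, ΣR_partial = 1.267 m·K/W.
T_interface = T_in − Q'·ΣR_partial = -154 °C − (-53.84)(1.267) = -85.8 °C

T = -85.8 °C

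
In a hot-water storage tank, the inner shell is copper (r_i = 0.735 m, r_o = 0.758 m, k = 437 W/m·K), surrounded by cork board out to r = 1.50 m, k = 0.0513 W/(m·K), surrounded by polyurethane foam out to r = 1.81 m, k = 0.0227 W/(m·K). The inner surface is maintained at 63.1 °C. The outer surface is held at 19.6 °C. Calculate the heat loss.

Treat each layer as a resistance in series:
  R_copper = (1/0.735 − 1/0.758)/(4πk) = 0.04128/(4π·437) = 7.518×10^-6 K/W
  R_cork board = (1/0.758 − 1/1.50)/(4πk) = 0.6526/(4π·0.0513) = 1.012 K/W
  R_polyurethane foam = (1/1.50 − 1/1.81)/(4πk) = 0.1142/(4π·0.0227) = 0.4003 K/W
ΣR = 7.518×10^-6 + 1.012 + 0.4003 = 1.412 K/W
Q = ΔT/ΣR = (63.1 °C − 19.6 °C)/1.412 = 30.8 W

Q = 30.8 W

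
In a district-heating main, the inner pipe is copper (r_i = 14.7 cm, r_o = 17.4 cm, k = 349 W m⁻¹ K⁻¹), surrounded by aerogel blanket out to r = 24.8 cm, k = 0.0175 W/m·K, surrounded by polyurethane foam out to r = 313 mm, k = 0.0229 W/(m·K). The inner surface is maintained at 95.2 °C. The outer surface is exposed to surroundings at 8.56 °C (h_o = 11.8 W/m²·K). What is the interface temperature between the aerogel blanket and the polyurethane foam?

Series thermal resistances, inner to outer:
  R'_copper = ln(0.174/0.147)/(2πk) = 0.1686/(2π·349) = 7.690×10^-5 m·K/W
  R'_aerogel blanket = ln(0.248/0.174)/(2πk) = 0.3544/(2π·0.0175) = 3.223 m·K/W
  R'_polyurethane foam = ln(0.313/0.248)/(2πk) = 0.2328/(2π·0.0229) = 1.618 m·K/W
  R'_conv,out = 1/(2πr h) = 1/(2π·0.313·11.8) = 0.04309 m·K/W
ΣR = 7.690×10^-5 + 3.223 + 1.618 + 0.04309 = 4.884 m·K/W
Q' = ΔT/ΣR = (95.2 °C − 8.56 °C)/4.884 = 17.74 W/m
From the inner boundary to the aerogel blanket/polyurethane foam interface, ΣR_partial = 3.223 m·K/W.
T_interface = T_in − Q'·ΣR_partial = 95.2 °C − (17.74)(3.223) = 38.0 °C

T = 38.0 °C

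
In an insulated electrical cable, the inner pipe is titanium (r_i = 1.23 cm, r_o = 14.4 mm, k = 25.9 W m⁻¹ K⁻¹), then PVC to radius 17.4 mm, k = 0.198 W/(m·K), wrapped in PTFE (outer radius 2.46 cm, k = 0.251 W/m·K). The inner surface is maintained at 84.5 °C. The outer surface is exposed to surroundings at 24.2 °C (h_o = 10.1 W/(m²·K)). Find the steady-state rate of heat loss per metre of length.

Treat each layer as a resistance in series:
  R'_titanium = ln(0.0144/0.0123)/(2πk) = 0.1576/(2π·25.9) = 9.686×10^-4 m·K/W
  R'_PVC = ln(0.0174/0.0144)/(2πk) = 0.1892/(2π·0.198) = 0.1521 m·K/W
  R'_PTFE = ln(0.0246/0.0174)/(2πk) = 0.3463/(2π·0.251) = 0.2196 m·K/W
  R'_conv,out = 1/(2πr h) = 1/(2π·0.0246·10.1) = 0.6406 m·K/W
ΣR = 9.686×10^-4 + 0.1521 + 0.2196 + 0.6406 = 1.013 m·K/W
Q' = ΔT/ΣR = (84.5 °C − 24.2 °C)/1.013 = 59.5 W/m

Q' = 59.5 W/m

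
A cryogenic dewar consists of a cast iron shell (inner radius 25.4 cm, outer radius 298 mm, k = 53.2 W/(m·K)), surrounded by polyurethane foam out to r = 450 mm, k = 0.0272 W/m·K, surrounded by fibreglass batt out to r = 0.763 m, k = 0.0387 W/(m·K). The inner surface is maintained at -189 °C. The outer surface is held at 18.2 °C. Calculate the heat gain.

Q = 39.9 W

Treat each layer as a resistance in series:
  R_cast iron = (1/0.254 − 1/0.298)/(4πk) = 0.5813/(4π·53.2) = 8.695×10^-4 K/W
  R_polyurethane foam = (1/0.298 − 1/0.450)/(4πk) = 1.133/(4π·0.0272) = 3.316 K/W
  R_fibreglass batt = (1/0.450 − 1/0.763)/(4πk) = 0.9116/(4π·0.0387) = 1.875 K/W
ΣR = 8.695×10^-4 + 3.316 + 1.875 = 5.192 K/W
Q = ΔT/ΣR = (-189 °C − 18.2 °C)/5.192 = -39.9 W
(Negative Q ⇒ heat flows inward; heat gain = 39.9 W.)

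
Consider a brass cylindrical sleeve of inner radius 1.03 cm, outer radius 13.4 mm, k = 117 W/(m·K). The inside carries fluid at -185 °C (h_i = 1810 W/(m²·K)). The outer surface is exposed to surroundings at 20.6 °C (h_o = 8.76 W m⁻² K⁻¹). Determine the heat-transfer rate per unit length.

Treat each layer as a resistance in series:
  R'_conv,in = 1/(2πr h) = 1/(2π·0.0103·1810) = 0.008537 m·K/W
  R'_brass = ln(0.0134/0.0103)/(2πk) = 0.2631/(2π·117) = 3.579×10^-4 m·K/W
  R'_conv,out = 1/(2πr h) = 1/(2π·0.0134·8.76) = 1.356 m·K/W
ΣR = 0.008537 + 3.579×10^-4 + 1.356 = 1.365 m·K/W
Q' = ΔT/ΣR = (-185 °C − 20.6 °C)/1.365 = -151 W/m
(Negative Q' ⇒ heat flows inward; heat gain = 151 W/m.)

Q' = 151 W/m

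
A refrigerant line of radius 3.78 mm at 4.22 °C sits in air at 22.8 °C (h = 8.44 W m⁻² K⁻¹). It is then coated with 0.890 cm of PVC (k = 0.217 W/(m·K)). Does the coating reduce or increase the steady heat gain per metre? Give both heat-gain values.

increases: 3.72 → 7.82 W/m

Critical radius for a cylinder: r_cr = k/h = 0.0257 m = 2.57 cm.
Outer radius after coating: r₂ = 0.00378 + 0.00890 = 0.01268 m.
Since r₁ < r_cr and r₂ ≤ r_cr, the coating moves toward the maximum at r_cr — heat gain rises.
Bare: R = 1/(2πr₁h) = 4.989 m·K/W; Q = 18.58/4.989 = 3.72 W/m.
Coated: R = R_cond + R_conv = 2.375 m·K/W; Q = 18.58/2.375 = 7.82 W/m.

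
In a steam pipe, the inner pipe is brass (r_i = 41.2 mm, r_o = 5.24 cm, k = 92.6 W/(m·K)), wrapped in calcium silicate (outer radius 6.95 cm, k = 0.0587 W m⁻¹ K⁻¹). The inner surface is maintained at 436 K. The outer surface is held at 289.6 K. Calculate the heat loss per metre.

Q' = 191 W/m

Resistance network (inner→outer):
  R'_brass = ln(0.0524/0.0412)/(2πk) = 0.2405/(2π·92.6) = 4.133×10^-4 m·K/W
  R'_calcium silicate = ln(0.0695/0.0524)/(2πk) = 0.2824/(2π·0.0587) = 0.7657 m·K/W
ΣR = 4.133×10^-4 + 0.7657 = 0.7661 m·K/W
Q' = ΔT/ΣR = (436 K − 289.6 K)/0.7661 = 191 W/m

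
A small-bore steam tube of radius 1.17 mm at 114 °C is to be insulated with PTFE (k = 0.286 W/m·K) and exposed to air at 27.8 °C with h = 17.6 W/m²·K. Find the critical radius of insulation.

For a cylinder, r_cr = k_ins/h = 0.286/17.6 = 0.0162 m = 1.62 cm

r_cr = 1.62 cm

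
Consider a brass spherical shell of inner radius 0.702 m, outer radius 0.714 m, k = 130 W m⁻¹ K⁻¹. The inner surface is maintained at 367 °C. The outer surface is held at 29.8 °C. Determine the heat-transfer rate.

Q = 2.30×10^7 W

Q = 4πk·ΔT/(1/r₁ − 1/r₂) = 4π × 130 × 337.2 / (1/0.702 − 1/0.714) = 2.30×10^7 W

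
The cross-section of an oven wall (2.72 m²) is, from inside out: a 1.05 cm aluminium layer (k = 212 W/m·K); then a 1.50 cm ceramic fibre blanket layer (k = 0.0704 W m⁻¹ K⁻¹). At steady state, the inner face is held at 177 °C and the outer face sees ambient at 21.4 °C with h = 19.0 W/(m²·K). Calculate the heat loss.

Q = 1590 W

Treat each layer as a resistance in series:
  R_aluminium = L/(kA) = 0.0105/(212·2.72) = 1.821×10^-5 K/W
  R_ceramic fibre blanket = L/(kA) = 0.0150/(0.0704·2.72) = 0.07833 K/W
  R_conv,out = 1/(hA) = 1/(19.0·2.72) = 0.01935 K/W
ΣR = 1.821×10^-5 + 0.07833 + 0.01935 = 0.09770 K/W
Q = ΔT/ΣR = (177 °C − 21.4 °C)/0.09770 = 1590 W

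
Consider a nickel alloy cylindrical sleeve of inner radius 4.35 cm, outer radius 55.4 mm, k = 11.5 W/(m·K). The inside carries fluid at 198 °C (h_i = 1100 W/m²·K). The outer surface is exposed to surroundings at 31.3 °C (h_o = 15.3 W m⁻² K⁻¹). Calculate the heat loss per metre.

Q' = 857 W/m

Treat each layer as a resistance in series:
  R'_conv,in = 1/(2πr h) = 1/(2π·0.0435·1100) = 0.003326 m·K/W
  R'_nickel alloy = ln(0.0554/0.0435)/(2πk) = 0.2418/(2π·11.5) = 0.003347 m·K/W
  R'_conv,out = 1/(2πr h) = 1/(2π·0.0554·15.3) = 0.1878 m·K/W
ΣR = 0.003326 + 0.003347 + 0.1878 = 0.1945 m·K/W
Q' = ΔT/ΣR = (198 °C − 31.3 °C)/0.1945 = 857 W/m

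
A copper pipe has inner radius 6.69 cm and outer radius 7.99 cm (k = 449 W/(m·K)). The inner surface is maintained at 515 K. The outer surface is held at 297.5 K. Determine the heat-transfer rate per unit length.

Q' = 3.46×10^6 W/m

Q' = 2πk·ΔT/ln(r₂/r₁) = 2π × 449 × 217.5 / ln(0.0799/0.0669) = 3.46×10^6 W/m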